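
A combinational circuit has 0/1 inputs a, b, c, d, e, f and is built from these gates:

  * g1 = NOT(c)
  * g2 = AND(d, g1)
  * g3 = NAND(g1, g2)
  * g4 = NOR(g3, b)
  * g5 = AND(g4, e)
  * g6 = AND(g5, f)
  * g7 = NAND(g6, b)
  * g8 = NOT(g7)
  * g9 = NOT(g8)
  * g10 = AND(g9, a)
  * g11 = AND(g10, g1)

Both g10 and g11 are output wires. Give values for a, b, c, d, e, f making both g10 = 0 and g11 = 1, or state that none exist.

no solution exists

Across all 64 input combinations, none give both g10 = 0 and g11 = 1.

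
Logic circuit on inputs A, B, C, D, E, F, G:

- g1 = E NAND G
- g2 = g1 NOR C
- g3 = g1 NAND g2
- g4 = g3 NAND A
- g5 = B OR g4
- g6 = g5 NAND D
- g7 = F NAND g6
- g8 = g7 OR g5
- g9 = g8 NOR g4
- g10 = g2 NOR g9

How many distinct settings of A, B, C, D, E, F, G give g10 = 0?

g10 = g2 NOR g9 must be 0, so at least one of g2, g9 is 1.
Enumerating the 128 input combinations, 30 give g10 = 0 and 98 give g10 = 1.

30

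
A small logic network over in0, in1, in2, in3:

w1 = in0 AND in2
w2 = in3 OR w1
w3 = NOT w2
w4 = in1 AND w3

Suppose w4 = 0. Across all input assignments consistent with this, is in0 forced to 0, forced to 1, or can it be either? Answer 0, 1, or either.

either

Both values of in0 occur among assignments with w4 = 0:
  in0=0: in0=0, in1=0, in2=0, in3=0
  in0=1: in0=1, in1=0, in2=0, in3=0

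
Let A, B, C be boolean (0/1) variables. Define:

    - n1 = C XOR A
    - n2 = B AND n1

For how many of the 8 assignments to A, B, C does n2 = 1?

n2 = B AND n1 must be 1, so both B = 1 and n1 = 1.
n1 = C XOR A must be 1, so C and A differ.
Satisfying assignments:
  A=0, B=1, C=1
  A=1, B=1, C=0

2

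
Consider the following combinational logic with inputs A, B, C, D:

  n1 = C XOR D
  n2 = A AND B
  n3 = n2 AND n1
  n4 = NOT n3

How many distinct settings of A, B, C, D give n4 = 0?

n4 = NOT n3 must be 0, so n3 = 1.
Satisfying assignments:
  A=1, B=1, C=0, D=1
  A=1, B=1, C=1, D=0

2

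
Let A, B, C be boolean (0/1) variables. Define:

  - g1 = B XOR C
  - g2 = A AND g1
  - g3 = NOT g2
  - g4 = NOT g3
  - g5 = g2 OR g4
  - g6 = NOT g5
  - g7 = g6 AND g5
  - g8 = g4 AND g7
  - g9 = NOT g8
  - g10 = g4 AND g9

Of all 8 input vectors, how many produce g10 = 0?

6

g10 = g4 AND g9 must be 0, so at least one of g4, g9 is 0.
Satisfying assignments:
  A=0, B=0, C=0
  A=0, B=0, C=1
  A=0, B=1, C=0
  A=0, B=1, C=1
  A=1, B=0, C=0
  A=1, B=1, C=1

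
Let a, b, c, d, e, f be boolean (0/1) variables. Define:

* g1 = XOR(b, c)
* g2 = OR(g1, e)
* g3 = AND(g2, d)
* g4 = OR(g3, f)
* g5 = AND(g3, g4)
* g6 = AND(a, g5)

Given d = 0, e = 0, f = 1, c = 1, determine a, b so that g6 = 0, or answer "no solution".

Check with d = 0, e = 0, f = 1, c = 1 and a=0, b=1:
g1 = XOR(b, c) = XOR(1, 1) = 0
g2 = OR(g1, e) = OR(0, 0) = 0
g3 = AND(g2, d) = AND(0, 0) = 0
g4 = OR(g3, f) = OR(0, 1) = 1
g5 = AND(g3, g4) = AND(0, 1) = 0
g6 = AND(a, g5) = AND(0, 0) = 0
So g6 = 0.

a=0 b=1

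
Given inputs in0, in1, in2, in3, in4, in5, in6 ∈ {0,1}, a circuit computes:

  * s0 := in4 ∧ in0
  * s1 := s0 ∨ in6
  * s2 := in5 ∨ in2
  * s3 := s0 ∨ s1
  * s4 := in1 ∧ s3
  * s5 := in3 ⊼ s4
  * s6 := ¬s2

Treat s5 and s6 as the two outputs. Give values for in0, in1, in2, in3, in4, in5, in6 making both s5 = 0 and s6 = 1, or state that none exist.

Check with in0=0, in1=1, in2=0, in3=1, in4=1, in5=0, in6=1:
s0 = in4 ∧ in0 = 1 ∧ 0 = 0
s1 = s0 ∨ in6 = 0 ∨ 1 = 1
s2 = in5 ∨ in2 = 0 ∨ 0 = 0
s3 = s0 ∨ s1 = 0 ∨ 1 = 1
s4 = in1 ∧ s3 = 1 ∧ 1 = 1
s5 = in3 ⊼ s4 = 1 ⊼ 1 = 0
s6 = ¬s2 = ¬0 = 1
So s5 = 0 and s6 = 1.

in0=0, in1=1, in2=0, in3=1, in4=1, in5=0, in6=1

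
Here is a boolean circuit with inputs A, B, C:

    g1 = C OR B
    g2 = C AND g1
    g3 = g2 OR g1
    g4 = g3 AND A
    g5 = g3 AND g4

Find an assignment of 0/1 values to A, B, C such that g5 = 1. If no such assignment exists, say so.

A=1, B=0, C=1

g5 = g3 AND g4 must be 1, so both g3 = 1 and g4 = 1.
g3 = g2 OR g1 must be 1, so at least one of g2, g1 is 1.
Check with A=1, B=0, C=1:
g1 = C OR B = 1 OR 0 = 1
g2 = C AND g1 = 1 AND 1 = 1
g3 = g2 OR g1 = 1 OR 1 = 1
g4 = g3 AND A = 1 AND 1 = 1
g5 = g3 AND g4 = 1 AND 1 = 1
So g5 = 1 as required.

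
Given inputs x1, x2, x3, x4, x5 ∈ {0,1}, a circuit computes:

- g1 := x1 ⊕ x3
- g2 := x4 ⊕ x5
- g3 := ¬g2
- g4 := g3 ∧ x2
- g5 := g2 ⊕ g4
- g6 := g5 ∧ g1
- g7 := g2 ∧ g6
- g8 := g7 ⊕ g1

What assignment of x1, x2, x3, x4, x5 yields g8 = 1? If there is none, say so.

g8 = g7 ⊕ g1 must be 1, so g7 and g1 differ.
Check with x1=0, x2=1, x3=1, x4=0, x5=0:
g1 = x1 ⊕ x3 = 0 ⊕ 1 = 1
g2 = x4 ⊕ x5 = 0 ⊕ 0 = 0
g3 = ¬g2 = ¬0 = 1
g4 = g3 ∧ x2 = 1 ∧ 1 = 1
g5 = g2 ⊕ g4 = 0 ⊕ 1 = 1
g6 = g5 ∧ g1 = 1 ∧ 1 = 1
g7 = g2 ∧ g6 = 0 ∧ 1 = 0
g8 = g7 ⊕ g1 = 0 ⊕ 1 = 1
So g8 = 1 as required.

x1=0, x2=1, x3=1, x4=0, x5=0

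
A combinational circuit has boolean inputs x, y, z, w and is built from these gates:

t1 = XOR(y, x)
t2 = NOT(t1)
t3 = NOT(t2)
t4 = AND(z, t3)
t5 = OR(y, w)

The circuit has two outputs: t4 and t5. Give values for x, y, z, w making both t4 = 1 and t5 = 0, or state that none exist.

x=1 y=0 z=1 w=0

Check with x=1 y=0 z=1 w=0:
t1 = XOR(y, x) = XOR(0, 1) = 1
t2 = NOT(t1) = NOT 1 = 0
t3 = NOT(t2) = NOT 0 = 1
t4 = AND(z, t3) = AND(1, 1) = 1
t5 = OR(y, w) = OR(0, 0) = 0
So t4 = 1 and t5 = 0.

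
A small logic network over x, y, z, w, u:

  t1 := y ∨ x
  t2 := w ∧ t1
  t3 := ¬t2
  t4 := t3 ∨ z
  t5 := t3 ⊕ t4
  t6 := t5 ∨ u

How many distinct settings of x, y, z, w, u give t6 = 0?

t6 = t5 ∨ u must be 0, so both t5 = 0 and u = 0.
t5 = t3 ⊕ t4 must be 0, so t3 and t4 are equal.
Enumerating the 32 input combinations, 13 give t6 = 0 and 19 give t6 = 1.

13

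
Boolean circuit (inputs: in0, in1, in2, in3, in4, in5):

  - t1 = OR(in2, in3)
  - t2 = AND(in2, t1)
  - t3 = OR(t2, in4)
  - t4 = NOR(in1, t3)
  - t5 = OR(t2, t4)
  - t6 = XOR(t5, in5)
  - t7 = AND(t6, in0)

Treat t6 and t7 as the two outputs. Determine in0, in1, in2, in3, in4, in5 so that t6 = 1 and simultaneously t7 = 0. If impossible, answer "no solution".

in0=0, in1=1, in2=0, in3=1, in4=0, in5=1

Check with in0=0, in1=1, in2=0, in3=1, in4=0, in5=1:
t1 = OR(in2, in3) = OR(0, 1) = 1
t2 = AND(in2, t1) = AND(0, 1) = 0
t3 = OR(t2, in4) = OR(0, 0) = 0
t4 = NOR(in1, t3) = NOR(1, 0) = 0
t5 = OR(t2, t4) = OR(0, 0) = 0
t6 = XOR(t5, in5) = XOR(0, 1) = 1
t7 = AND(t6, in0) = AND(1, 0) = 0
So t6 = 1 and t7 = 0.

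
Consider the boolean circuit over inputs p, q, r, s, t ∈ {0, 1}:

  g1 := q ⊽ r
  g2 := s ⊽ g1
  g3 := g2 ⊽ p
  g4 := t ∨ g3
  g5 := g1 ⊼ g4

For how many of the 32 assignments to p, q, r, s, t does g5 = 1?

g5 = g1 ⊼ g4 must be 1, so at least one of g1, g4 is 0.
Enumerating the 32 input combinations, 26 give g5 = 1 and 6 give g5 = 0.

26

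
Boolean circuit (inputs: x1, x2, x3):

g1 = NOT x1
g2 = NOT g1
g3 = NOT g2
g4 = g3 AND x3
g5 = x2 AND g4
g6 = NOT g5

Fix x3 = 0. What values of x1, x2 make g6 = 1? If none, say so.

g6 = NOT g5 must be 1, so g5 = 0.
g5 = x2 AND g4 must be 0, so at least one of x2, g4 is 0.
Check with x3 = 0 and x1=1, x2=0:
g1 = NOT x1 = NOT 1 = 0
g2 = NOT g1 = NOT 0 = 1
g3 = NOT g2 = NOT 1 = 0
g4 = g3 AND x3 = 0 AND 0 = 0
g5 = x2 AND g4 = 0 AND 0 = 0
g6 = NOT g5 = NOT 0 = 1
So g6 = 1.

x1=1, x2=0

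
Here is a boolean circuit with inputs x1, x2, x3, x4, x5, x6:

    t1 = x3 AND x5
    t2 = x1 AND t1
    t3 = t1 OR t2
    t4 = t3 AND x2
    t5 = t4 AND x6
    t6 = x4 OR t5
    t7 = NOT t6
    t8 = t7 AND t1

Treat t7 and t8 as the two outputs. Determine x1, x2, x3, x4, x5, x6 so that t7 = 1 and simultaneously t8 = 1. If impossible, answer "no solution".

x1=0 x2=0 x3=1 x4=0 x5=1 x6=0

Check with x1=0 x2=0 x3=1 x4=0 x5=1 x6=0:
t1 = x3 AND x5 = 1 AND 1 = 1
t2 = x1 AND t1 = 0 AND 1 = 0
t3 = t1 OR t2 = 1 OR 0 = 1
t4 = t3 AND x2 = 1 AND 0 = 0
t5 = t4 AND x6 = 0 AND 0 = 0
t6 = x4 OR t5 = 0 OR 0 = 0
t7 = NOT t6 = NOT 0 = 1
t8 = t7 AND t1 = 1 AND 1 = 1
So t7 = 1 and t8 = 1.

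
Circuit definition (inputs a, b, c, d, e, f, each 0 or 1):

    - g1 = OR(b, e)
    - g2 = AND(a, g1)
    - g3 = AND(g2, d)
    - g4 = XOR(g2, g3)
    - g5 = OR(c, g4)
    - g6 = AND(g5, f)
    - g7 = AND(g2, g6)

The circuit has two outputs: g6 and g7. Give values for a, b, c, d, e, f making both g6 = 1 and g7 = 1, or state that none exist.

Check with a=1, b=1, c=0, d=0, e=0, f=1:
g1 = OR(b, e) = OR(1, 0) = 1
g2 = AND(a, g1) = AND(1, 1) = 1
g3 = AND(g2, d) = AND(1, 0) = 0
g4 = XOR(g2, g3) = XOR(1, 0) = 1
g5 = OR(c, g4) = OR(0, 1) = 1
g6 = AND(g5, f) = AND(1, 1) = 1
g7 = AND(g2, g6) = AND(1, 1) = 1
So g6 = 1 and g7 = 1.

a=1, b=1, c=0, d=0, e=0, f=1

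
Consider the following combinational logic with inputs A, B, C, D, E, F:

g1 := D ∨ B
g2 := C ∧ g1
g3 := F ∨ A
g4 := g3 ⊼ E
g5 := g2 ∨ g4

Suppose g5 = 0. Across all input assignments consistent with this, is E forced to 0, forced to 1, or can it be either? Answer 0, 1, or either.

1

g5 = g2 ∨ g4 must be 0, so both g2 = 0 and g4 = 0.
g2 = C ∧ g1 must be 0, so at least one of C, g1 is 0.
Every assignment with g5 = 0 has E = 1; there are 15 such assignment(s).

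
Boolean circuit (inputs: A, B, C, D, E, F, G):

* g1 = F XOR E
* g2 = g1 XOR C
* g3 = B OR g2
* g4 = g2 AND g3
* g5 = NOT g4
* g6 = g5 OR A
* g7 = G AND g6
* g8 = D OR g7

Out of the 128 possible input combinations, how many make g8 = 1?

88

g8 = D OR g7 must be 1, so at least one of D, g7 is 1.
Enumerating the 128 input combinations, 88 give g8 = 1 and 40 give g8 = 0.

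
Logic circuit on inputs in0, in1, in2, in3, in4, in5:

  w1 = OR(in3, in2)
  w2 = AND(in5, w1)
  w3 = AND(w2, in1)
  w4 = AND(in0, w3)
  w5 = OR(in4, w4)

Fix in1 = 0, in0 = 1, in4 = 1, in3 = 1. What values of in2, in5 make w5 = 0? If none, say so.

With in1 = 0, in0 = 1, in4 = 1, in3 = 1 fixed, none of the 4 settings of in2, in5 give w5 = 0.
For example, with in2=1, in5=0:
w1 = OR(in3, in2) = OR(1, 1) = 1
w2 = AND(in5, w1) = AND(0, 1) = 0
w3 = AND(w2, in1) = AND(0, 0) = 0
w4 = AND(in0, w3) = AND(1, 0) = 0
w5 = OR(in4, w4) = OR(1, 0) = 1
giving w5 = 1 ≠ 0.

no solution exists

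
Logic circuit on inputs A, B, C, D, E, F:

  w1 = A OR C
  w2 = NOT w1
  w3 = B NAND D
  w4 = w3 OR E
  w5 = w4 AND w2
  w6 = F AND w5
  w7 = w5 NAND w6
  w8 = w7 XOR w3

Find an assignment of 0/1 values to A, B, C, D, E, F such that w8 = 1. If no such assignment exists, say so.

A=0, B=1, C=1, D=1, E=1, F=0

w8 = w7 XOR w3 must be 1, so w7 and w3 differ.
Check with A=0, B=1, C=1, D=1, E=1, F=0:
w1 = A OR C = 0 OR 1 = 1
w2 = NOT w1 = NOT 1 = 0
w3 = B NAND D = 1 NAND 1 = 0
w4 = w3 OR E = 0 OR 1 = 1
w5 = w4 AND w2 = 1 AND 0 = 0
w6 = F AND w5 = 0 AND 0 = 0
w7 = w5 NAND w6 = 0 NAND 0 = 1
w8 = w7 XOR w3 = 1 XOR 0 = 1
So w8 = 1 as required.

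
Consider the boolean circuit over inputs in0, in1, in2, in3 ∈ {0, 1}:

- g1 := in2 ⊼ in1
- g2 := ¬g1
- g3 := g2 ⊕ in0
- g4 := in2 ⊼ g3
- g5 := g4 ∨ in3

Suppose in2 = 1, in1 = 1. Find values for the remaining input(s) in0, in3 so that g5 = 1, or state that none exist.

g5 = g4 ∨ in3 must be 1, so at least one of g4, in3 is 1.
Check with in2 = 1, in1 = 1 and in0=1, in3=0:
g1 = in2 ⊼ in1 = 1 ⊼ 1 = 0
g2 = ¬g1 = ¬0 = 1
g3 = g2 ⊕ in0 = 1 ⊕ 1 = 0
g4 = in2 ⊼ g3 = 1 ⊼ 0 = 1
g5 = g4 ∨ in3 = 1 ∨ 0 = 1
So g5 = 1.

in0=1 in3=0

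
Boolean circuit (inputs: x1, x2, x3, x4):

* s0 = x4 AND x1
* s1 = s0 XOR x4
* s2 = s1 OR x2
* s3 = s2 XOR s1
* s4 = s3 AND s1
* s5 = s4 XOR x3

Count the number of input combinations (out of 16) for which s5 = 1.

s5 = s4 XOR x3 must be 1, so s4 and x3 differ.
Enumerating the 16 input combinations, 8 give s5 = 1 and 8 give s5 = 0.

8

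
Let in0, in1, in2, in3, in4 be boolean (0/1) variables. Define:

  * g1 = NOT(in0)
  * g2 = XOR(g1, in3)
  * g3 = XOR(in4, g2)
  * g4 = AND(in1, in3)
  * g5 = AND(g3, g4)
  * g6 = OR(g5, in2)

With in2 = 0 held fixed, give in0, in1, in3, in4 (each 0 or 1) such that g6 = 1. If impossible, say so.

g6 = OR(g5, in2) must be 1, so at least one of g5, in2 is 1.
Check with in2 = 0 and in0=0, in1=1, in3=1, in4=1:
g1 = NOT(in0) = NOT 0 = 1
g2 = XOR(g1, in3) = XOR(1, 1) = 0
g3 = XOR(in4, g2) = XOR(1, 0) = 1
g4 = AND(in1, in3) = AND(1, 1) = 1
g5 = AND(g3, g4) = AND(1, 1) = 1
g6 = OR(g5, in2) = OR(1, 0) = 1
So g6 = 1.

in0=0, in1=1, in3=1, in4=1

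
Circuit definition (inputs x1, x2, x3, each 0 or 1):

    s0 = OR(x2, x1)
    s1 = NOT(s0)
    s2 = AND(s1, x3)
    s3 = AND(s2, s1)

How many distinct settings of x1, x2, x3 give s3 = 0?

7

s3 = AND(s2, s1) must be 0, so at least one of s2, s1 is 0.
Enumerating the 8 input combinations, 7 give s3 = 0 and 1 give s3 = 1.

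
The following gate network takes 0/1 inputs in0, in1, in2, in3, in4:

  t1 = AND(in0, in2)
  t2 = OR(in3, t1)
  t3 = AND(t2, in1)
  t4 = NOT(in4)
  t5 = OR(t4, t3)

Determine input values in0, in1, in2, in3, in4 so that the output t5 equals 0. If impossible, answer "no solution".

t5 = OR(t4, t3) must be 0, so both t4 = 0 and t3 = 0.
Check with in0=1, in1=0, in2=0, in3=1, in4=1:
t1 = AND(in0, in2) = AND(1, 0) = 0
t2 = OR(in3, t1) = OR(1, 0) = 1
t3 = AND(t2, in1) = AND(1, 0) = 0
t4 = NOT(in4) = NOT 1 = 0
t5 = OR(t4, t3) = OR(0, 0) = 0
So t5 = 0 as required.

in0=1, in1=0, in2=0, in3=1, in4=1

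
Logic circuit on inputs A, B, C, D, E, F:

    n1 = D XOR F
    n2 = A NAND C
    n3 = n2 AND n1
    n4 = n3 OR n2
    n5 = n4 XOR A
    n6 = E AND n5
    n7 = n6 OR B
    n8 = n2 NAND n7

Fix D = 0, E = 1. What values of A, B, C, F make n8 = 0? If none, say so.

A=0 B=1 C=0 F=1

n8 = n2 NAND n7 must be 0, so both n2 = 1 and n7 = 1.
Check with D = 0, E = 1 and A=0, B=1, C=0, F=1:
n1 = D XOR F = 0 XOR 1 = 1
n2 = A NAND C = 0 NAND 0 = 1
n3 = n2 AND n1 = 1 AND 1 = 1
n4 = n3 OR n2 = 1 OR 1 = 1
n5 = n4 XOR A = 1 XOR 0 = 1
n6 = E AND n5 = 1 AND 1 = 1
n7 = n6 OR B = 1 OR 1 = 1
n8 = n2 NAND n7 = 1 NAND 1 = 0
So n8 = 0.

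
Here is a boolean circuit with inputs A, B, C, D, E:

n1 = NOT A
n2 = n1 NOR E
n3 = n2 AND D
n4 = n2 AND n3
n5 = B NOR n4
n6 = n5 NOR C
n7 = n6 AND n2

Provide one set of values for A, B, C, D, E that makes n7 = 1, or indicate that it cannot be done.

n7 = n6 AND n2 must be 1, so both n6 = 1 and n2 = 1.
Check with A=1, B=0, C=0, D=1, E=0:
n1 = NOT A = NOT 1 = 0
n2 = n1 NOR E = 0 NOR 0 = 1
n3 = n2 AND D = 1 AND 1 = 1
n4 = n2 AND n3 = 1 AND 1 = 1
n5 = B NOR n4 = 0 NOR 1 = 0
n6 = n5 NOR C = 0 NOR 0 = 1
n7 = n6 AND n2 = 1 AND 1 = 1
So n7 = 1 as required.

A=1, B=0, C=0, D=1, E=0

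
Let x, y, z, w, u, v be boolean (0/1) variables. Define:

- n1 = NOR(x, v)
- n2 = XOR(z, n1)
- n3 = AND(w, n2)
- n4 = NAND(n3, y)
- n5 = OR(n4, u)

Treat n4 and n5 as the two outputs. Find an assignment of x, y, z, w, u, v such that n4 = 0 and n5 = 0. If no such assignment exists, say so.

x=1 y=1 z=1 w=1 u=0 v=1

Check with x=1 y=1 z=1 w=1 u=0 v=1:
n1 = NOR(x, v) = NOR(1, 1) = 0
n2 = XOR(z, n1) = XOR(1, 0) = 1
n3 = AND(w, n2) = AND(1, 1) = 1
n4 = NAND(n3, y) = NAND(1, 1) = 0
n5 = OR(n4, u) = OR(0, 0) = 0
So n4 = 0 and n5 = 0.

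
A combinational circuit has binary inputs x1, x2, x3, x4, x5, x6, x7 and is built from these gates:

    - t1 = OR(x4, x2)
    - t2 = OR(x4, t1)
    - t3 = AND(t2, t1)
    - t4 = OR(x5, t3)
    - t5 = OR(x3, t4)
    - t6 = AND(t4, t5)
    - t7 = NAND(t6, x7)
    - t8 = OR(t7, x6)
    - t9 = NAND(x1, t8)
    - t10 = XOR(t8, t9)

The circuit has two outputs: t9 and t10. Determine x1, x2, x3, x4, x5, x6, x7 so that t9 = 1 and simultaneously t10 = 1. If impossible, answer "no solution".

Check with x1=1, x2=1, x3=1, x4=1, x5=0, x6=0, x7=1:
t1 = OR(x4, x2) = OR(1, 1) = 1
t2 = OR(x4, t1) = OR(1, 1) = 1
t3 = AND(t2, t1) = AND(1, 1) = 1
t4 = OR(x5, t3) = OR(0, 1) = 1
t5 = OR(x3, t4) = OR(1, 1) = 1
t6 = AND(t4, t5) = AND(1, 1) = 1
t7 = NAND(t6, x7) = NAND(1, 1) = 0
t8 = OR(t7, x6) = OR(0, 0) = 0
t9 = NAND(x1, t8) = NAND(1, 0) = 1
t10 = XOR(t8, t9) = XOR(0, 1) = 1
So t9 = 1 and t10 = 1.

x1=1, x2=1, x3=1, x4=1, x5=0, x6=0, x7=1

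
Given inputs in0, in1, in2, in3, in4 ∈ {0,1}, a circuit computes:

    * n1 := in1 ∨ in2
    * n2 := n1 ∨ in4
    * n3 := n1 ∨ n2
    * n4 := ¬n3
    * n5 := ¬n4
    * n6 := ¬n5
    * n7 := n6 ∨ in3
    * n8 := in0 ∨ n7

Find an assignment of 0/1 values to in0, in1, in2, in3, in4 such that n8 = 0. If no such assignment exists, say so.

in0=0, in1=0, in2=1, in3=0, in4=1

Check with in0=0, in1=0, in2=1, in3=0, in4=1:
n1 = in1 ∨ in2 = 0 ∨ 1 = 1
n2 = n1 ∨ in4 = 1 ∨ 1 = 1
n3 = n1 ∨ n2 = 1 ∨ 1 = 1
n4 = ¬n3 = ¬1 = 0
n5 = ¬n4 = ¬0 = 1
n6 = ¬n5 = ¬1 = 0
n7 = n6 ∨ in3 = 0 ∨ 0 = 0
n8 = in0 ∨ n7 = 0 ∨ 0 = 0
So n8 = 0 as required.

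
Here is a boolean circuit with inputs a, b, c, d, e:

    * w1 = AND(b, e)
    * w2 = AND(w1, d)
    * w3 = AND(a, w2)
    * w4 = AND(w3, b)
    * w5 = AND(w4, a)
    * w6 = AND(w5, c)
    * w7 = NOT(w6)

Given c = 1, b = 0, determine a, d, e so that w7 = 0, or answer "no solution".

no solution exists

With c = 1, b = 0 fixed, none of the 8 settings of a, d, e give w7 = 0.
For example, with a=1, d=0, e=1:
w1 = AND(b, e) = AND(0, 1) = 0
w2 = AND(w1, d) = AND(0, 0) = 0
w3 = AND(a, w2) = AND(1, 0) = 0
w4 = AND(w3, b) = AND(0, 0) = 0
w5 = AND(w4, a) = AND(0, 1) = 0
w6 = AND(w5, c) = AND(0, 1) = 0
w7 = NOT(w6) = NOT 0 = 1
giving w7 = 1 ≠ 0.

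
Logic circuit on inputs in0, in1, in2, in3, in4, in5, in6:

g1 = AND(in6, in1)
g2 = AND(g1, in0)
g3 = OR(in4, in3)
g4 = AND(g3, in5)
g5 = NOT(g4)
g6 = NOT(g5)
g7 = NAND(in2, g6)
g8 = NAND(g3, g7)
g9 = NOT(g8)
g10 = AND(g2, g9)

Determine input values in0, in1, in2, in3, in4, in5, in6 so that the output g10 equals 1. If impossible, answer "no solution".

g10 = AND(g2, g9) must be 1, so both g2 = 1 and g9 = 1.
g2 = AND(g1, in0) must be 1, so both g1 = 1 and in0 = 1.
g9 = NOT(g8) must be 1, so g8 = 0.
Check with in0=1 in1=1 in2=0 in3=1 in4=0 in5=1 in6=1:
g1 = AND(in6, in1) = AND(1, 1) = 1
g2 = AND(g1, in0) = AND(1, 1) = 1
g3 = OR(in4, in3) = OR(0, 1) = 1
g4 = AND(g3, in5) = AND(1, 1) = 1
g5 = NOT(g4) = NOT 1 = 0
g6 = NOT(g5) = NOT 0 = 1
g7 = NAND(in2, g6) = NAND(0, 1) = 1
g8 = NAND(g3, g7) = NAND(1, 1) = 0
g9 = NOT(g8) = NOT 0 = 1
g10 = AND(g2, g9) = AND(1, 1) = 1
So g10 = 1 as required.

in0=1 in1=1 in2=0 in3=1 in4=0 in5=1 in6=1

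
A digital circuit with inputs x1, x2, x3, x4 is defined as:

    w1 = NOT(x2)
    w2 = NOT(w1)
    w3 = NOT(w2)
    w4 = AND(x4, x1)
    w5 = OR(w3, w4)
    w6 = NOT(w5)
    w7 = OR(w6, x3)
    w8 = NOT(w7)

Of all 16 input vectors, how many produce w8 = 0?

w8 = NOT(w7) must be 0, so w7 = 1.
w7 = OR(w6, x3) must be 1, so at least one of w6, x3 is 1.
Enumerating the 16 input combinations, 11 give w8 = 0 and 5 give w8 = 1.

11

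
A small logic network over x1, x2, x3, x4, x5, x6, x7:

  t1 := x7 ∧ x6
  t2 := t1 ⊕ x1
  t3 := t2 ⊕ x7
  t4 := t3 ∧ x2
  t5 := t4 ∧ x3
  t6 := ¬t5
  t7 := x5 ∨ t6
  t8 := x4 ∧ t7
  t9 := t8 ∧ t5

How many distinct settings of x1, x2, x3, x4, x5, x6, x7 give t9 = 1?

4

t9 = t8 ∧ t5 must be 1, so both t8 = 1 and t5 = 1.
t8 = x4 ∧ t7 must be 1, so both x4 = 1 and t7 = 1.
Satisfying assignments:
  x1=0, x2=1, x3=1, x4=1, x5=1, x6=0, x7=1
  x1=1, x2=1, x3=1, x4=1, x5=1, x6=0, x7=0
  x1=1, x2=1, x3=1, x4=1, x5=1, x6=1, x7=0
  x1=1, x2=1, x3=1, x4=1, x5=1, x6=1, x7=1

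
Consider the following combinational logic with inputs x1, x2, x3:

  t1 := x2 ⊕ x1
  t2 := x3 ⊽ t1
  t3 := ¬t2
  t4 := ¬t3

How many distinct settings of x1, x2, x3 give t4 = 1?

2

t4 = ¬t3 must be 1, so t3 = 0.
t3 = ¬t2 must be 0, so t2 = 1.
t2 = x3 ⊽ t1 must be 1, so both x3 = 0 and t1 = 0.
Satisfying assignments:
  x1=0, x2=0, x3=0
  x1=1, x2=1, x3=0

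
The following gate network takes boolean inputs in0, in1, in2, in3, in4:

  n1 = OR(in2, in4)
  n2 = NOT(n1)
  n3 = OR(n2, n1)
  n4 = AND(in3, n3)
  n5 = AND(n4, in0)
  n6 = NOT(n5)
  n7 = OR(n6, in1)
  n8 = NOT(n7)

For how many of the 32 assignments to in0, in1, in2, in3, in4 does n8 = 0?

28

n8 = NOT(n7) must be 0, so n7 = 1.
n7 = OR(n6, in1) must be 1, so at least one of n6, in1 is 1.
Enumerating the 32 input combinations, 28 give n8 = 0 and 4 give n8 = 1.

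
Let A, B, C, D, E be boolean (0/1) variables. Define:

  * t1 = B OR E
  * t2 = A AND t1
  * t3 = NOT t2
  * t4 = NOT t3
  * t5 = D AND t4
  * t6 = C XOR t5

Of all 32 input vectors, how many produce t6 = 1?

16

t6 = C XOR t5 must be 1, so C and t5 differ.
Enumerating the 32 input combinations, 16 give t6 = 1 and 16 give t6 = 0.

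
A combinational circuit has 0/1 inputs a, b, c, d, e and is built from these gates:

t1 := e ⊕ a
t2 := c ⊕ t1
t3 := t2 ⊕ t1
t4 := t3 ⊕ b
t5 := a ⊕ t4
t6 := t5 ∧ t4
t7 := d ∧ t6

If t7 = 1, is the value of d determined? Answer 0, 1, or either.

1

t7 = d ∧ t6 must be 1, so both d = 1 and t6 = 1.
Every assignment with t7 = 1 has d = 1; there are 4 such assignment(s).
  a=0, b=0, c=1, d=1, e=0
  a=0, b=0, c=1, d=1, e=1
  a=0, b=1, c=0, d=1, e=0
  a=0, b=1, c=0, d=1, e=1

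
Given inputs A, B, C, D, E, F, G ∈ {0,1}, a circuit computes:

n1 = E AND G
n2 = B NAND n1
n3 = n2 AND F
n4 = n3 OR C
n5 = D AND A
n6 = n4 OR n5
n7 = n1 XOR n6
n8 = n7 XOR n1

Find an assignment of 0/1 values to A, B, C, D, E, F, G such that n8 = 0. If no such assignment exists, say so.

Check with A=1, B=1, C=0, D=0, E=0, F=0, G=0:
n1 = E AND G = 0 AND 0 = 0
n2 = B NAND n1 = 1 NAND 0 = 1
n3 = n2 AND F = 1 AND 0 = 0
n4 = n3 OR C = 0 OR 0 = 0
n5 = D AND A = 0 AND 1 = 0
n6 = n4 OR n5 = 0 OR 0 = 0
n7 = n1 XOR n6 = 0 XOR 0 = 0
n8 = n7 XOR n1 = 0 XOR 0 = 0
So n8 = 0 as required.

A=1, B=1, C=0, D=0, E=0, F=0, G=0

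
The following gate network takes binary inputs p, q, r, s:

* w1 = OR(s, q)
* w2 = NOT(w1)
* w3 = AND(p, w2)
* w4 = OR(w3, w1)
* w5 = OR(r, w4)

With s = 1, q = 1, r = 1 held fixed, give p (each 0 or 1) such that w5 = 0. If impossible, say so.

With s = 1, q = 1, r = 1 fixed, none of the 2 settings of p give w5 = 0.
For example, with p=1:
w1 = OR(s, q) = OR(1, 1) = 1
w2 = NOT(w1) = NOT 1 = 0
w3 = AND(p, w2) = AND(1, 0) = 0
w4 = OR(w3, w1) = OR(0, 1) = 1
w5 = OR(r, w4) = OR(1, 1) = 1
giving w5 = 1 ≠ 0.

no solution exists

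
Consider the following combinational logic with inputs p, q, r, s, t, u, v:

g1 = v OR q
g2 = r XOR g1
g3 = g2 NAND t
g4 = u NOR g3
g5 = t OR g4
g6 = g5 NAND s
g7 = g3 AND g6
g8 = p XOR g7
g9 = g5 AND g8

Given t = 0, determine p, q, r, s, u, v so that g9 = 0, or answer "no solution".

Check with t = 0 and p=0, q=1, r=1, s=0, u=0, v=0:
g1 = v OR q = 0 OR 1 = 1
g2 = r XOR g1 = 1 XOR 1 = 0
g3 = g2 NAND t = 0 NAND 0 = 1
g4 = u NOR g3 = 0 NOR 1 = 0
g5 = t OR g4 = 0 OR 0 = 0
g6 = g5 NAND s = 0 NAND 0 = 1
g7 = g3 AND g6 = 1 AND 1 = 1
g8 = p XOR g7 = 0 XOR 1 = 1
g9 = g5 AND g8 = 0 AND 1 = 0
So g9 = 0.

p=0 q=1 r=1 s=0 u=0 v=0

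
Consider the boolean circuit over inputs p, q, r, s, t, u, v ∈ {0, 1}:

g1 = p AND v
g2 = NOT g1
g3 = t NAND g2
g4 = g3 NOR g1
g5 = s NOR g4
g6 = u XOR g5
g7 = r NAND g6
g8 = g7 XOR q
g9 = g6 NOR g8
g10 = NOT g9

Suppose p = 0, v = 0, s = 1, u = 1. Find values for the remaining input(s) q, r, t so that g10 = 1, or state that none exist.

q=1 r=0 t=0

g10 = NOT g9 must be 1, so g9 = 0.
Check with p = 0, v = 0, s = 1, u = 1 and q=1, r=0, t=0:
g1 = p AND v = 0 AND 0 = 0
g2 = NOT g1 = NOT 0 = 1
g3 = t NAND g2 = 0 NAND 1 = 1
g4 = g3 NOR g1 = 1 NOR 0 = 0
g5 = s NOR g4 = 1 NOR 0 = 0
g6 = u XOR g5 = 1 XOR 0 = 1
g7 = r NAND g6 = 0 NAND 1 = 1
g8 = g7 XOR q = 1 XOR 1 = 0
g9 = g6 NOR g8 = 1 NOR 0 = 0
g10 = NOT g9 = NOT 0 = 1
So g10 = 1.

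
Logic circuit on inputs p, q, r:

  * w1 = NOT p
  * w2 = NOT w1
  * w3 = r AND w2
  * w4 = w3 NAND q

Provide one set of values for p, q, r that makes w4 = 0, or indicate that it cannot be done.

Check with p=1, q=1, r=1:
w1 = NOT p = NOT 1 = 0
w2 = NOT w1 = NOT 0 = 1
w3 = r AND w2 = 1 AND 1 = 1
w4 = w3 NAND q = 1 NAND 1 = 0
So w4 = 0 as required.

p=1, q=1, r=1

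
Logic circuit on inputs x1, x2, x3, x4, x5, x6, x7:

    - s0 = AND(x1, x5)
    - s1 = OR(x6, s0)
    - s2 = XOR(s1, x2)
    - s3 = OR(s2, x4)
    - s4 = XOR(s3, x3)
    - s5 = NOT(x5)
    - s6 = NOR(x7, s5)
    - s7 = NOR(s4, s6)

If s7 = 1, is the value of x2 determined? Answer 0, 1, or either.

Both values of x2 occur among assignments with s7 = 1:
  x2=0: x1=0, x2=0, x3=0, x4=0, x5=0, x6=0, x7=0
  x2=1: x1=0, x2=1, x3=0, x4=0, x5=0, x6=1, x7=0

either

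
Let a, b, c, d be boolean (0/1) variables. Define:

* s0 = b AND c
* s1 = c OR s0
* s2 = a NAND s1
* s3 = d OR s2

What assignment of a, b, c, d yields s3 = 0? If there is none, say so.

Check with a=1, b=0, c=1, d=0:
s0 = b AND c = 0 AND 1 = 0
s1 = c OR s0 = 1 OR 0 = 1
s2 = a NAND s1 = 1 NAND 1 = 0
s3 = d OR s2 = 0 OR 0 = 0
So s3 = 0 as required.

a=1, b=0, c=1, d=0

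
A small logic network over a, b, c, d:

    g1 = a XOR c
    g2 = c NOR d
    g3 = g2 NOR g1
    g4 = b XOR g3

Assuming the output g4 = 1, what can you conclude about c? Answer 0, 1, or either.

Both values of c occur among assignments with g4 = 1:
  c=0: a=0, b=0, c=0, d=1
  c=1: a=0, b=1, c=1, d=0

either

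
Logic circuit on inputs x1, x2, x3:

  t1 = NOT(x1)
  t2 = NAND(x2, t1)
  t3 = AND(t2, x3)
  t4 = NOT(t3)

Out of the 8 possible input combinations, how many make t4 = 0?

t4 = NOT(t3) must be 0, so t3 = 1.
t3 = AND(t2, x3) must be 1, so both t2 = 1 and x3 = 1.
t2 = NAND(x2, t1) must be 1, so at least one of x2, t1 is 0.
Satisfying assignments:
  x1=0, x2=0, x3=1
  x1=1, x2=0, x3=1
  x1=1, x2=1, x3=1

3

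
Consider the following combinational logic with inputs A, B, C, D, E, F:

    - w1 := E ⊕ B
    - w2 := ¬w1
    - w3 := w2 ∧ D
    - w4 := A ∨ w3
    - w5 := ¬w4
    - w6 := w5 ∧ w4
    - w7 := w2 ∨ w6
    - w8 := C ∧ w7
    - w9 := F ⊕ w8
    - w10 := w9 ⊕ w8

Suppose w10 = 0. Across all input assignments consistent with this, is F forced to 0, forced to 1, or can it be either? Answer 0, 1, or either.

w10 = w9 ⊕ w8 must be 0, so w9 and w8 are equal.
Every assignment with w10 = 0 has F = 0; there are 32 such assignment(s).

0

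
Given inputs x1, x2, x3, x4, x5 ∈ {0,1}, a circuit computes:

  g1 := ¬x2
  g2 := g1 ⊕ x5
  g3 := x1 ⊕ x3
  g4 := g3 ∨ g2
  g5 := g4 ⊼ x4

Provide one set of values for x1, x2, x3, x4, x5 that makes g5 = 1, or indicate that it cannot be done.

x1=1, x2=1, x3=1, x4=0, x5=1

Check with x1=1, x2=1, x3=1, x4=0, x5=1:
g1 = ¬x2 = ¬1 = 0
g2 = g1 ⊕ x5 = 0 ⊕ 1 = 1
g3 = x1 ⊕ x3 = 1 ⊕ 1 = 0
g4 = g3 ∨ g2 = 0 ∨ 1 = 1
g5 = g4 ⊼ x4 = 1 ⊼ 0 = 1
So g5 = 1 as required.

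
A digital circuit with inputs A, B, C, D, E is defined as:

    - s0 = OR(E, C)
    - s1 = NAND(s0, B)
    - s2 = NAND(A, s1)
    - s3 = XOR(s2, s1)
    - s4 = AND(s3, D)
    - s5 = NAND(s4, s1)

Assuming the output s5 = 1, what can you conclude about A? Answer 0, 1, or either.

either

Both values of A occur among assignments with s5 = 1:
  A=0: A=0, B=0, C=0, D=0, E=0
  A=1: A=1, B=0, C=0, D=0, E=0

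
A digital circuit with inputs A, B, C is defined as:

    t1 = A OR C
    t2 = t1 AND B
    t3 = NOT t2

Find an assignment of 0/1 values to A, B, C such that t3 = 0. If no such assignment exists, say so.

A=1 B=1 C=0

Check with A=1 B=1 C=0:
t1 = A OR C = 1 OR 0 = 1
t2 = t1 AND B = 1 AND 1 = 1
t3 = NOT t2 = NOT 1 = 0
So t3 = 0 as required.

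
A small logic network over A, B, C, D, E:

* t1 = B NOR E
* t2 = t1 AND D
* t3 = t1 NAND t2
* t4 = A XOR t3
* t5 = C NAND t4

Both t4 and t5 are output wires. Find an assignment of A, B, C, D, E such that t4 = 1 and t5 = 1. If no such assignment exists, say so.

A=0, B=0, C=0, D=1, E=1

Check with A=0, B=0, C=0, D=1, E=1:
t1 = B NOR E = 0 NOR 1 = 0
t2 = t1 AND D = 0 AND 1 = 0
t3 = t1 NAND t2 = 0 NAND 0 = 1
t4 = A XOR t3 = 0 XOR 1 = 1
t5 = C NAND t4 = 0 NAND 1 = 1
So t4 = 1 and t5 = 1.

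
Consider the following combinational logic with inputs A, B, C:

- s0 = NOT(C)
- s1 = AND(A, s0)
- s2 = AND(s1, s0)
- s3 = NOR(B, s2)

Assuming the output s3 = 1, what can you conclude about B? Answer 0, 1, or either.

s3 = NOR(B, s2) must be 1, so both B = 0 and s2 = 0.
s2 = AND(s1, s0) must be 0, so at least one of s1, s0 is 0.
Every assignment with s3 = 1 has B = 0; there are 3 such assignment(s).
  A=0, B=0, C=0
  A=0, B=0, C=1
  A=1, B=0, C=1

0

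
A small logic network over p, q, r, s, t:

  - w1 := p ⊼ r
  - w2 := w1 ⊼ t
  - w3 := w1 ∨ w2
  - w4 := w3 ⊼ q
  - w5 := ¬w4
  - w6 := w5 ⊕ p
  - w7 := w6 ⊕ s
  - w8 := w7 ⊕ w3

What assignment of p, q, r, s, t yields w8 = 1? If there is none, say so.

p=0 q=0 r=1 s=0 t=1

Check with p=0 q=0 r=1 s=0 t=1:
w1 = p ⊼ r = 0 ⊼ 1 = 1
w2 = w1 ⊼ t = 1 ⊼ 1 = 0
w3 = w1 ∨ w2 = 1 ∨ 0 = 1
w4 = w3 ⊼ q = 1 ⊼ 0 = 1
w5 = ¬w4 = ¬1 = 0
w6 = w5 ⊕ p = 0 ⊕ 0 = 0
w7 = w6 ⊕ s = 0 ⊕ 0 = 0
w8 = w7 ⊕ w3 = 0 ⊕ 1 = 1
So w8 = 1 as required.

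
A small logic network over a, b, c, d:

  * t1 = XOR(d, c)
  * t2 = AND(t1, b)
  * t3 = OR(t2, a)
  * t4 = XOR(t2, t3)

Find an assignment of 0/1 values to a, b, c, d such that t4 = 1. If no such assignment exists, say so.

Check with a=1 b=1 c=0 d=0:
t1 = XOR(d, c) = XOR(0, 0) = 0
t2 = AND(t1, b) = AND(0, 1) = 0
t3 = OR(t2, a) = OR(0, 1) = 1
t4 = XOR(t2, t3) = XOR(0, 1) = 1
So t4 = 1 as required.

a=1 b=1 c=0 d=0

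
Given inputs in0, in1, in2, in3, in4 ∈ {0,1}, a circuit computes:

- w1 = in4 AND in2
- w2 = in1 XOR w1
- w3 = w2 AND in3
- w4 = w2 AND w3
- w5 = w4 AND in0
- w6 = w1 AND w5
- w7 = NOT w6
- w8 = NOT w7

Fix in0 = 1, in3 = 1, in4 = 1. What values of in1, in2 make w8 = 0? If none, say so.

Check with in0 = 1, in3 = 1, in4 = 1 and in1=0, in2=0:
w1 = in4 AND in2 = 1 AND 0 = 0
w2 = in1 XOR w1 = 0 XOR 0 = 0
w3 = w2 AND in3 = 0 AND 1 = 0
w4 = w2 AND w3 = 0 AND 0 = 0
w5 = w4 AND in0 = 0 AND 1 = 0
w6 = w1 AND w5 = 0 AND 0 = 0
w7 = NOT w6 = NOT 0 = 1
w8 = NOT w7 = NOT 1 = 0
So w8 = 0.

in1=0 in2=0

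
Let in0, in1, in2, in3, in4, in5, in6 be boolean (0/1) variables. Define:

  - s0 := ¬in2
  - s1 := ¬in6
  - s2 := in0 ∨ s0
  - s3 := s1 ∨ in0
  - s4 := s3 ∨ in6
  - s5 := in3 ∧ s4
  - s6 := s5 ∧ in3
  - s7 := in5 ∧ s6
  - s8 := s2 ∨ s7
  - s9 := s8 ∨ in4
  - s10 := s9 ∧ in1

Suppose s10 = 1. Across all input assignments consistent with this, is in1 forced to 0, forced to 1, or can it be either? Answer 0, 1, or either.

1

s10 = s9 ∧ in1 must be 1, so both s9 = 1 and in1 = 1.
Every assignment with s10 = 1 has in1 = 1; there are 58 such assignment(s).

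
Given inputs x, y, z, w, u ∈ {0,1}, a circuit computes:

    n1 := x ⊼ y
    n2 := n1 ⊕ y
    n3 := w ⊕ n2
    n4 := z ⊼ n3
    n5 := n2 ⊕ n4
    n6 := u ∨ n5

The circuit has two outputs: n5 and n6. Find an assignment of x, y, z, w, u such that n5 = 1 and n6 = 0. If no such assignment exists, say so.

no solution exists

Across all 32 input combinations, none give both n5 = 1 and n6 = 0.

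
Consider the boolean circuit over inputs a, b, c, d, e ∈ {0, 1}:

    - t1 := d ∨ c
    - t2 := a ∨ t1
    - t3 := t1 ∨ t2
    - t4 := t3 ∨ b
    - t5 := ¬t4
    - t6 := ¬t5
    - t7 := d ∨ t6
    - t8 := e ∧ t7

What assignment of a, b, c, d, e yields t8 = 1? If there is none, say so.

a=0 b=0 c=1 d=0 e=1

Check with a=0 b=0 c=1 d=0 e=1:
t1 = d ∨ c = 0 ∨ 1 = 1
t2 = a ∨ t1 = 0 ∨ 1 = 1
t3 = t1 ∨ t2 = 1 ∨ 1 = 1
t4 = t3 ∨ b = 1 ∨ 0 = 1
t5 = ¬t4 = ¬1 = 0
t6 = ¬t5 = ¬0 = 1
t7 = d ∨ t6 = 0 ∨ 1 = 1
t8 = e ∧ t7 = 1 ∧ 1 = 1
So t8 = 1 as required.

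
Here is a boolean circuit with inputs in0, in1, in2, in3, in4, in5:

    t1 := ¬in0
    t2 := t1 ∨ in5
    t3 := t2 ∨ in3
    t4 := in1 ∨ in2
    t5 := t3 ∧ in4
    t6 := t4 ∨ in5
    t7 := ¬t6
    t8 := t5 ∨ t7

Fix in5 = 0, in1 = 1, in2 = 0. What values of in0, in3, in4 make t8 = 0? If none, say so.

in0=1 in3=0 in4=1

Check with in5 = 0, in1 = 1, in2 = 0 and in0=1, in3=0, in4=1:
t1 = ¬in0 = ¬1 = 0
t2 = t1 ∨ in5 = 0 ∨ 0 = 0
t3 = t2 ∨ in3 = 0 ∨ 0 = 0
t4 = in1 ∨ in2 = 1 ∨ 0 = 1
t5 = t3 ∧ in4 = 0 ∧ 1 = 0
t6 = t4 ∨ in5 = 1 ∨ 0 = 1
t7 = ¬t6 = ¬1 = 0
t8 = t5 ∨ t7 = 0 ∨ 0 = 0
So t8 = 0.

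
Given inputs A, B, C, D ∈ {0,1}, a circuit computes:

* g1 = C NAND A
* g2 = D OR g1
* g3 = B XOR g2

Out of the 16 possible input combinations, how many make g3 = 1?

g3 = B XOR g2 must be 1, so B and g2 differ.
Enumerating the 16 input combinations, 8 give g3 = 1 and 8 give g3 = 0.

8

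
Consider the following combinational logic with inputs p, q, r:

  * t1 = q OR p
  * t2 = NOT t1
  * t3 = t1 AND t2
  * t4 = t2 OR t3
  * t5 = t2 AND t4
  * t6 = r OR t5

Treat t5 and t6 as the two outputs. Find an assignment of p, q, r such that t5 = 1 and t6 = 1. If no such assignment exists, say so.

p=0 q=0 r=1

Check with p=0 q=0 r=1:
t1 = q OR p = 0 OR 0 = 0
t2 = NOT t1 = NOT 0 = 1
t3 = t1 AND t2 = 0 AND 1 = 0
t4 = t2 OR t3 = 1 OR 0 = 1
t5 = t2 AND t4 = 1 AND 1 = 1
t6 = r OR t5 = 1 OR 1 = 1
So t5 = 1 and t6 = 1.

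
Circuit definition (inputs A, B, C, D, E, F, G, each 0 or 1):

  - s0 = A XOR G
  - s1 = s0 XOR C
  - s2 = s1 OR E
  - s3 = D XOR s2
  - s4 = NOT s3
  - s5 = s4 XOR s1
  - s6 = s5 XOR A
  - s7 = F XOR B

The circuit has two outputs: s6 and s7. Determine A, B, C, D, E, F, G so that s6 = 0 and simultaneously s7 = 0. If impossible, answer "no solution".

A=1, B=0, C=0, D=1, E=1, F=0, G=1

Check with A=1, B=0, C=0, D=1, E=1, F=0, G=1:
s0 = A XOR G = 1 XOR 1 = 0
s1 = s0 XOR C = 0 XOR 0 = 0
s2 = s1 OR E = 0 OR 1 = 1
s3 = D XOR s2 = 1 XOR 1 = 0
s4 = NOT s3 = NOT 0 = 1
s5 = s4 XOR s1 = 1 XOR 0 = 1
s6 = s5 XOR A = 1 XOR 1 = 0
s7 = F XOR B = 0 XOR 0 = 0
So s6 = 0 and s7 = 0.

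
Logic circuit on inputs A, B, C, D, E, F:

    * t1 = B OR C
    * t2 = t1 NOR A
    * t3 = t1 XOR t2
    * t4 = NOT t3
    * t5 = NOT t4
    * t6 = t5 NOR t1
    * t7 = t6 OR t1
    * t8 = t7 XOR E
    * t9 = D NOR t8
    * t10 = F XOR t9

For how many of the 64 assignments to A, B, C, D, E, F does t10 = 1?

32

t10 = F XOR t9 must be 1, so F and t9 differ.
Enumerating the 64 input combinations, 32 give t10 = 1 and 32 give t10 = 0.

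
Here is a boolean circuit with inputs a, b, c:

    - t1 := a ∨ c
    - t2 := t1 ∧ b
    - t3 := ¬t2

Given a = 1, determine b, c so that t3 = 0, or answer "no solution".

b=1 c=1

t3 = ¬t2 must be 0, so t2 = 1.
t2 = t1 ∧ b must be 1, so both t1 = 1 and b = 1.
Check with a = 1 and b=1, c=1:
t1 = a ∨ c = 1 ∨ 1 = 1
t2 = t1 ∧ b = 1 ∧ 1 = 1
t3 = ¬t2 = ¬1 = 0
So t3 = 0.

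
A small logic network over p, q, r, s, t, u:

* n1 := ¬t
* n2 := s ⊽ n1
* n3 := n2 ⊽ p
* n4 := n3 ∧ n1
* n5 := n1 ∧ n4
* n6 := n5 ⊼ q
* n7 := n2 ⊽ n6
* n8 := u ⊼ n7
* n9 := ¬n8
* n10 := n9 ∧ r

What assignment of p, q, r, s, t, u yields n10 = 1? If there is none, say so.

Check with p=0, q=1, r=1, s=0, t=0, u=1:
n1 = ¬t = ¬0 = 1
n2 = s ⊽ n1 = 0 ⊽ 1 = 0
n3 = n2 ⊽ p = 0 ⊽ 0 = 1
n4 = n3 ∧ n1 = 1 ∧ 1 = 1
n5 = n1 ∧ n4 = 1 ∧ 1 = 1
n6 = n5 ⊼ q = 1 ⊼ 1 = 0
n7 = n2 ⊽ n6 = 0 ⊽ 0 = 1
n8 = u ⊼ n7 = 1 ⊼ 1 = 0
n9 = ¬n8 = ¬0 = 1
n10 = n9 ∧ r = 1 ∧ 1 = 1
So n10 = 1 as required.

p=0, q=1, r=1, s=0, t=0, u=1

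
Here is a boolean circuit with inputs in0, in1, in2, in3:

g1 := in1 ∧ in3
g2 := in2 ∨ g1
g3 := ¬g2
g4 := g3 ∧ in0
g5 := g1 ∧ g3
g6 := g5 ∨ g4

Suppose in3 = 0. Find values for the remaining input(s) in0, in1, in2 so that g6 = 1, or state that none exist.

in0=1 in1=0 in2=0

Check with in3 = 0 and in0=1, in1=0, in2=0:
g1 = in1 ∧ in3 = 0 ∧ 0 = 0
g2 = in2 ∨ g1 = 0 ∨ 0 = 0
g3 = ¬g2 = ¬0 = 1
g4 = g3 ∧ in0 = 1 ∧ 1 = 1
g5 = g1 ∧ g3 = 0 ∧ 1 = 0
g6 = g5 ∨ g4 = 0 ∨ 1 = 1
So g6 = 1.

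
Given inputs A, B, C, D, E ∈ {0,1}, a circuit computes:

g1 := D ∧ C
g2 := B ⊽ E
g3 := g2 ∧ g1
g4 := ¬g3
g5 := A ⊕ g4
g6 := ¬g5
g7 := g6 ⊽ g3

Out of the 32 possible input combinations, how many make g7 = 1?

g7 = g6 ⊽ g3 must be 1, so both g6 = 0 and g3 = 0.
Enumerating the 32 input combinations, 15 give g7 = 1 and 17 give g7 = 0.

15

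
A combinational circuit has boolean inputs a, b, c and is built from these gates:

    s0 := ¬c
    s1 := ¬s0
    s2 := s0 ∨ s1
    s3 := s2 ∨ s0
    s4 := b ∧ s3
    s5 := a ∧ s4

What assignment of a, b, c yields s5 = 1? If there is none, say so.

a=1 b=1 c=1

Check with a=1 b=1 c=1:
s0 = ¬c = ¬1 = 0
s1 = ¬s0 = ¬0 = 1
s2 = s0 ∨ s1 = 0 ∨ 1 = 1
s3 = s2 ∨ s0 = 1 ∨ 0 = 1
s4 = b ∧ s3 = 1 ∧ 1 = 1
s5 = a ∧ s4 = 1 ∧ 1 = 1
So s5 = 1 as required.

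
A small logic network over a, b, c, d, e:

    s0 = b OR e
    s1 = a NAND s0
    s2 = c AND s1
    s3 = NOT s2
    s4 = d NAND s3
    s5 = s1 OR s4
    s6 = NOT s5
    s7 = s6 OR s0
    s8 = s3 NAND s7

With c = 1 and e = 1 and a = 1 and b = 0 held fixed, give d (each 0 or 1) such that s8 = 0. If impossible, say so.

d=0

s8 = s3 NAND s7 must be 0, so both s3 = 1 and s7 = 1.
Check with c = 1 and e = 1 and a = 1 and b = 0 and d=0:
s0 = b OR e = 0 OR 1 = 1
s1 = a NAND s0 = 1 NAND 1 = 0
s2 = c AND s1 = 1 AND 0 = 0
s3 = NOT s2 = NOT 0 = 1
s4 = d NAND s3 = 0 NAND 1 = 1
s5 = s1 OR s4 = 0 OR 1 = 1
s6 = NOT s5 = NOT 1 = 0
s7 = s6 OR s0 = 0 OR 1 = 1
s8 = s3 NAND s7 = 1 NAND 1 = 0
So s8 = 0.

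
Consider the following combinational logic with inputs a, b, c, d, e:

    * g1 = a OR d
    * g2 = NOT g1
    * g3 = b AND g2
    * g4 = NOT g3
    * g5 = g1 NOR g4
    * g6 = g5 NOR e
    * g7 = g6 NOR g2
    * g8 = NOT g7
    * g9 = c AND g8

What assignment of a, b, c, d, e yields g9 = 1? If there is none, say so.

a=0, b=1, c=1, d=0, e=1

Check with a=0, b=1, c=1, d=0, e=1:
g1 = a OR d = 0 OR 0 = 0
g2 = NOT g1 = NOT 0 = 1
g3 = b AND g2 = 1 AND 1 = 1
g4 = NOT g3 = NOT 1 = 0
g5 = g1 NOR g4 = 0 NOR 0 = 1
g6 = g5 NOR e = 1 NOR 1 = 0
g7 = g6 NOR g2 = 0 NOR 1 = 0
g8 = NOT g7 = NOT 0 = 1
g9 = c AND g8 = 1 AND 1 = 1
So g9 = 1 as required.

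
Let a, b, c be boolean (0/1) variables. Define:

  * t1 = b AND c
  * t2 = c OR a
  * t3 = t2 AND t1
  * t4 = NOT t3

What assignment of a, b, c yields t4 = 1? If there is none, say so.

a=1, b=0, c=0

Check with a=1, b=0, c=0:
t1 = b AND c = 0 AND 0 = 0
t2 = c OR a = 0 OR 1 = 1
t3 = t2 AND t1 = 1 AND 0 = 0
t4 = NOT t3 = NOT 0 = 1
So t4 = 1 as required.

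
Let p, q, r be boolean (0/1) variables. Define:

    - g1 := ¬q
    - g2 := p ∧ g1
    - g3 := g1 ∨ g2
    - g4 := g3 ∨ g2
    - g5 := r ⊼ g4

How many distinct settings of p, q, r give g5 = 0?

g5 = r ⊼ g4 must be 0, so both r = 1 and g4 = 1.
g4 = g3 ∨ g2 must be 1, so at least one of g3, g2 is 1.
Enumerating the 8 input combinations, 2 give g5 = 0 and 6 give g5 = 1.

2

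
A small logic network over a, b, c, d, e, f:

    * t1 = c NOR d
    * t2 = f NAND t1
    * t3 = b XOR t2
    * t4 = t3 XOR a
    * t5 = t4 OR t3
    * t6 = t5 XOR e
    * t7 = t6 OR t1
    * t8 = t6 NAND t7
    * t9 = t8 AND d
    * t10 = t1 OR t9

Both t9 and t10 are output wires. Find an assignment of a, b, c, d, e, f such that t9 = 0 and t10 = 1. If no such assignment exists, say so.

Check with a=1 b=0 c=0 d=0 e=0 f=0:
t1 = c NOR d = 0 NOR 0 = 1
t2 = f NAND t1 = 0 NAND 1 = 1
t3 = b XOR t2 = 0 XOR 1 = 1
t4 = t3 XOR a = 1 XOR 1 = 0
t5 = t4 OR t3 = 0 OR 1 = 1
t6 = t5 XOR e = 1 XOR 0 = 1
t7 = t6 OR t1 = 1 OR 1 = 1
t8 = t6 NAND t7 = 1 NAND 1 = 0
t9 = t8 AND d = 0 AND 0 = 0
t10 = t1 OR t9 = 1 OR 0 = 1
So t9 = 0 and t10 = 1.

a=1 b=0 c=0 d=0 e=0 f=0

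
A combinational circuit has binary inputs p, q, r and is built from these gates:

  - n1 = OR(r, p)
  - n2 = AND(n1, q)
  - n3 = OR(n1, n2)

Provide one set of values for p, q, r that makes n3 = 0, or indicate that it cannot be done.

n3 = OR(n1, n2) must be 0, so both n1 = 0 and n2 = 0.
n1 = OR(r, p) must be 0, so both r = 0 and p = 0.
n2 = AND(n1, q) must be 0, so at least one of n1, q is 0.
Check with p=0, q=1, r=0:
n1 = OR(r, p) = OR(0, 0) = 0
n2 = AND(n1, q) = AND(0, 1) = 0
n3 = OR(n1, n2) = OR(0, 0) = 0
So n3 = 0 as required.

p=0, q=1, r=0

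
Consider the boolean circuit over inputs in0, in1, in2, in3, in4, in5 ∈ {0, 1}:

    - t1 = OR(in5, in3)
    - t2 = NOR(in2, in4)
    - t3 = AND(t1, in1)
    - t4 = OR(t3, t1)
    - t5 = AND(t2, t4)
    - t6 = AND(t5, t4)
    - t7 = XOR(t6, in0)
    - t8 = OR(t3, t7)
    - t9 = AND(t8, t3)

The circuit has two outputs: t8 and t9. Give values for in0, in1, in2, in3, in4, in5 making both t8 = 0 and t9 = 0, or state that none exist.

Check with in0=0 in1=0 in2=0 in3=0 in4=1 in5=1:
t1 = OR(in5, in3) = OR(1, 0) = 1
t2 = NOR(in2, in4) = NOR(0, 1) = 0
t3 = AND(t1, in1) = AND(1, 0) = 0
t4 = OR(t3, t1) = OR(0, 1) = 1
t5 = AND(t2, t4) = AND(0, 1) = 0
t6 = AND(t5, t4) = AND(0, 1) = 0
t7 = XOR(t6, in0) = XOR(0, 0) = 0
t8 = OR(t3, t7) = OR(0, 0) = 0
t9 = AND(t8, t3) = AND(0, 0) = 0
So t8 = 0 and t9 = 0.

in0=0 in1=0 in2=0 in3=0 in4=1 in5=1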